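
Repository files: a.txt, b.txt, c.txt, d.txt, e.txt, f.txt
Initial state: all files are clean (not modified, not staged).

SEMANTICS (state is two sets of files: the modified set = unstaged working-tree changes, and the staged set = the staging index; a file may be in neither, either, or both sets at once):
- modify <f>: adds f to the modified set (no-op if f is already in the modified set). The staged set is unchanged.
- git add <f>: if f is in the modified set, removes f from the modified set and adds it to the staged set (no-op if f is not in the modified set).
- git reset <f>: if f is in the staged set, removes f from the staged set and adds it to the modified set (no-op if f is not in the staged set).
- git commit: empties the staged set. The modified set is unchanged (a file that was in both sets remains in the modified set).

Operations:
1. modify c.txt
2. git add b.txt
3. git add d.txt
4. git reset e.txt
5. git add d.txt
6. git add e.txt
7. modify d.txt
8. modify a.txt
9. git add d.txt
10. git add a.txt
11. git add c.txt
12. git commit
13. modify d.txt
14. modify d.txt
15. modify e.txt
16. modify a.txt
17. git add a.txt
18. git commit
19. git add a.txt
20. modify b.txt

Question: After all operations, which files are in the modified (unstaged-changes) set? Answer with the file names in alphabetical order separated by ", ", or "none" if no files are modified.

Answer: b.txt, d.txt, e.txt

Derivation:
After op 1 (modify c.txt): modified={c.txt} staged={none}
After op 2 (git add b.txt): modified={c.txt} staged={none}
After op 3 (git add d.txt): modified={c.txt} staged={none}
After op 4 (git reset e.txt): modified={c.txt} staged={none}
After op 5 (git add d.txt): modified={c.txt} staged={none}
After op 6 (git add e.txt): modified={c.txt} staged={none}
After op 7 (modify d.txt): modified={c.txt, d.txt} staged={none}
After op 8 (modify a.txt): modified={a.txt, c.txt, d.txt} staged={none}
After op 9 (git add d.txt): modified={a.txt, c.txt} staged={d.txt}
After op 10 (git add a.txt): modified={c.txt} staged={a.txt, d.txt}
After op 11 (git add c.txt): modified={none} staged={a.txt, c.txt, d.txt}
After op 12 (git commit): modified={none} staged={none}
After op 13 (modify d.txt): modified={d.txt} staged={none}
After op 14 (modify d.txt): modified={d.txt} staged={none}
After op 15 (modify e.txt): modified={d.txt, e.txt} staged={none}
After op 16 (modify a.txt): modified={a.txt, d.txt, e.txt} staged={none}
After op 17 (git add a.txt): modified={d.txt, e.txt} staged={a.txt}
After op 18 (git commit): modified={d.txt, e.txt} staged={none}
After op 19 (git add a.txt): modified={d.txt, e.txt} staged={none}
After op 20 (modify b.txt): modified={b.txt, d.txt, e.txt} staged={none}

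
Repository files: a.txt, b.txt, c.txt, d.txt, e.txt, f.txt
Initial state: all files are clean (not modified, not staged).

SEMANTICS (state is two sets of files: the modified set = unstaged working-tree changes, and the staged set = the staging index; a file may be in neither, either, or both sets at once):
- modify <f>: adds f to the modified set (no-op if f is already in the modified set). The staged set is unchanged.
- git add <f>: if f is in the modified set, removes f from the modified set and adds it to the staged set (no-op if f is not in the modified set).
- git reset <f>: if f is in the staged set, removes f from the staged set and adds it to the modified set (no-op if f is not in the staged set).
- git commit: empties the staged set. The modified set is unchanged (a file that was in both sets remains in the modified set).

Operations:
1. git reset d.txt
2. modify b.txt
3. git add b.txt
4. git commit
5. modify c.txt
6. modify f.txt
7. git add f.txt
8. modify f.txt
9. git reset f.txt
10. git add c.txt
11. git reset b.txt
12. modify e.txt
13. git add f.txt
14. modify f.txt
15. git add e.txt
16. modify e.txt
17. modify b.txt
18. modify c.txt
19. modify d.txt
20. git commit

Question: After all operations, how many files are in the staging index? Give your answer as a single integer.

After op 1 (git reset d.txt): modified={none} staged={none}
After op 2 (modify b.txt): modified={b.txt} staged={none}
After op 3 (git add b.txt): modified={none} staged={b.txt}
After op 4 (git commit): modified={none} staged={none}
After op 5 (modify c.txt): modified={c.txt} staged={none}
After op 6 (modify f.txt): modified={c.txt, f.txt} staged={none}
After op 7 (git add f.txt): modified={c.txt} staged={f.txt}
After op 8 (modify f.txt): modified={c.txt, f.txt} staged={f.txt}
After op 9 (git reset f.txt): modified={c.txt, f.txt} staged={none}
After op 10 (git add c.txt): modified={f.txt} staged={c.txt}
After op 11 (git reset b.txt): modified={f.txt} staged={c.txt}
After op 12 (modify e.txt): modified={e.txt, f.txt} staged={c.txt}
After op 13 (git add f.txt): modified={e.txt} staged={c.txt, f.txt}
After op 14 (modify f.txt): modified={e.txt, f.txt} staged={c.txt, f.txt}
After op 15 (git add e.txt): modified={f.txt} staged={c.txt, e.txt, f.txt}
After op 16 (modify e.txt): modified={e.txt, f.txt} staged={c.txt, e.txt, f.txt}
After op 17 (modify b.txt): modified={b.txt, e.txt, f.txt} staged={c.txt, e.txt, f.txt}
After op 18 (modify c.txt): modified={b.txt, c.txt, e.txt, f.txt} staged={c.txt, e.txt, f.txt}
After op 19 (modify d.txt): modified={b.txt, c.txt, d.txt, e.txt, f.txt} staged={c.txt, e.txt, f.txt}
After op 20 (git commit): modified={b.txt, c.txt, d.txt, e.txt, f.txt} staged={none}
Final staged set: {none} -> count=0

Answer: 0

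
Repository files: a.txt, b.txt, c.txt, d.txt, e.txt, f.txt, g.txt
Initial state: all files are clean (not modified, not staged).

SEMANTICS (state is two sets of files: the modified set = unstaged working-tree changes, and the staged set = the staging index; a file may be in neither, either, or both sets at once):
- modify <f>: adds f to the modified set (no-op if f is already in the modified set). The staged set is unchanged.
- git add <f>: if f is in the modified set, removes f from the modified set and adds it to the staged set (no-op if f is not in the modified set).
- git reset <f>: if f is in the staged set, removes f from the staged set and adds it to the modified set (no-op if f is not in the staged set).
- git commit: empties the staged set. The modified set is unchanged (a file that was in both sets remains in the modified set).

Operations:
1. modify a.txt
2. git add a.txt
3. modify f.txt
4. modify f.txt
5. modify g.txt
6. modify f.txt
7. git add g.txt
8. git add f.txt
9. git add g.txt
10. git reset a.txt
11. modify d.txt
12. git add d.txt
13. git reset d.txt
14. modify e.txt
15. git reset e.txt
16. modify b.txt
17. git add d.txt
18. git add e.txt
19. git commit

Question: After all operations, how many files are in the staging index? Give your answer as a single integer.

After op 1 (modify a.txt): modified={a.txt} staged={none}
After op 2 (git add a.txt): modified={none} staged={a.txt}
After op 3 (modify f.txt): modified={f.txt} staged={a.txt}
After op 4 (modify f.txt): modified={f.txt} staged={a.txt}
After op 5 (modify g.txt): modified={f.txt, g.txt} staged={a.txt}
After op 6 (modify f.txt): modified={f.txt, g.txt} staged={a.txt}
After op 7 (git add g.txt): modified={f.txt} staged={a.txt, g.txt}
After op 8 (git add f.txt): modified={none} staged={a.txt, f.txt, g.txt}
After op 9 (git add g.txt): modified={none} staged={a.txt, f.txt, g.txt}
After op 10 (git reset a.txt): modified={a.txt} staged={f.txt, g.txt}
After op 11 (modify d.txt): modified={a.txt, d.txt} staged={f.txt, g.txt}
After op 12 (git add d.txt): modified={a.txt} staged={d.txt, f.txt, g.txt}
After op 13 (git reset d.txt): modified={a.txt, d.txt} staged={f.txt, g.txt}
After op 14 (modify e.txt): modified={a.txt, d.txt, e.txt} staged={f.txt, g.txt}
After op 15 (git reset e.txt): modified={a.txt, d.txt, e.txt} staged={f.txt, g.txt}
After op 16 (modify b.txt): modified={a.txt, b.txt, d.txt, e.txt} staged={f.txt, g.txt}
After op 17 (git add d.txt): modified={a.txt, b.txt, e.txt} staged={d.txt, f.txt, g.txt}
After op 18 (git add e.txt): modified={a.txt, b.txt} staged={d.txt, e.txt, f.txt, g.txt}
After op 19 (git commit): modified={a.txt, b.txt} staged={none}
Final staged set: {none} -> count=0

Answer: 0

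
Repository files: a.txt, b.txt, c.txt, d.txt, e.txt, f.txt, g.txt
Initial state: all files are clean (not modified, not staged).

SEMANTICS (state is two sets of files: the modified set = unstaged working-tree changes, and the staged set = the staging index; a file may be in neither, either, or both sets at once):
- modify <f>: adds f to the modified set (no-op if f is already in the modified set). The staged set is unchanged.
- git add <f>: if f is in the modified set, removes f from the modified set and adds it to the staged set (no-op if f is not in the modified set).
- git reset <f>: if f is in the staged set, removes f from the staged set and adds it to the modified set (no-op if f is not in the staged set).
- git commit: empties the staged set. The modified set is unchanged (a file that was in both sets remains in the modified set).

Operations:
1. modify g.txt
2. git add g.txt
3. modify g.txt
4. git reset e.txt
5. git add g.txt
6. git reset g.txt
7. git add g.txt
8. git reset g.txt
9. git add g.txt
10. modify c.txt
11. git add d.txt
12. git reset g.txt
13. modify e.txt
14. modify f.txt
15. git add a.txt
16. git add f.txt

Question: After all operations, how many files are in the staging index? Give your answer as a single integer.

Answer: 1

Derivation:
After op 1 (modify g.txt): modified={g.txt} staged={none}
After op 2 (git add g.txt): modified={none} staged={g.txt}
After op 3 (modify g.txt): modified={g.txt} staged={g.txt}
After op 4 (git reset e.txt): modified={g.txt} staged={g.txt}
After op 5 (git add g.txt): modified={none} staged={g.txt}
After op 6 (git reset g.txt): modified={g.txt} staged={none}
After op 7 (git add g.txt): modified={none} staged={g.txt}
After op 8 (git reset g.txt): modified={g.txt} staged={none}
After op 9 (git add g.txt): modified={none} staged={g.txt}
After op 10 (modify c.txt): modified={c.txt} staged={g.txt}
After op 11 (git add d.txt): modified={c.txt} staged={g.txt}
After op 12 (git reset g.txt): modified={c.txt, g.txt} staged={none}
After op 13 (modify e.txt): modified={c.txt, e.txt, g.txt} staged={none}
After op 14 (modify f.txt): modified={c.txt, e.txt, f.txt, g.txt} staged={none}
After op 15 (git add a.txt): modified={c.txt, e.txt, f.txt, g.txt} staged={none}
After op 16 (git add f.txt): modified={c.txt, e.txt, g.txt} staged={f.txt}
Final staged set: {f.txt} -> count=1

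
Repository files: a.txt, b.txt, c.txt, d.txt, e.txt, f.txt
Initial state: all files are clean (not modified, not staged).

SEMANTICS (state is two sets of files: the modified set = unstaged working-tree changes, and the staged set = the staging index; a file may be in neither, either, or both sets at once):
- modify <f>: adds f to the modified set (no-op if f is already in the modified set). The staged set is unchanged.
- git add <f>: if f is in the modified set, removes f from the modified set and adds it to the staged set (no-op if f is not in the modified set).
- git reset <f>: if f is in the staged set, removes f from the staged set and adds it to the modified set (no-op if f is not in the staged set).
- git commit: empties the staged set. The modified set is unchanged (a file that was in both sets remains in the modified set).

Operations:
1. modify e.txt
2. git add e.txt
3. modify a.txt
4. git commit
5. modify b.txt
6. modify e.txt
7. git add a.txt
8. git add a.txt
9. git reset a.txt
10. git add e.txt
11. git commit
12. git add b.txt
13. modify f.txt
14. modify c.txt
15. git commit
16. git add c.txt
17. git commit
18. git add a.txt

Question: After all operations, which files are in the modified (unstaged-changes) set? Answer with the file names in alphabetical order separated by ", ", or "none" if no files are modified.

Answer: f.txt

Derivation:
After op 1 (modify e.txt): modified={e.txt} staged={none}
After op 2 (git add e.txt): modified={none} staged={e.txt}
After op 3 (modify a.txt): modified={a.txt} staged={e.txt}
After op 4 (git commit): modified={a.txt} staged={none}
After op 5 (modify b.txt): modified={a.txt, b.txt} staged={none}
After op 6 (modify e.txt): modified={a.txt, b.txt, e.txt} staged={none}
After op 7 (git add a.txt): modified={b.txt, e.txt} staged={a.txt}
After op 8 (git add a.txt): modified={b.txt, e.txt} staged={a.txt}
After op 9 (git reset a.txt): modified={a.txt, b.txt, e.txt} staged={none}
After op 10 (git add e.txt): modified={a.txt, b.txt} staged={e.txt}
After op 11 (git commit): modified={a.txt, b.txt} staged={none}
After op 12 (git add b.txt): modified={a.txt} staged={b.txt}
After op 13 (modify f.txt): modified={a.txt, f.txt} staged={b.txt}
After op 14 (modify c.txt): modified={a.txt, c.txt, f.txt} staged={b.txt}
After op 15 (git commit): modified={a.txt, c.txt, f.txt} staged={none}
After op 16 (git add c.txt): modified={a.txt, f.txt} staged={c.txt}
After op 17 (git commit): modified={a.txt, f.txt} staged={none}
After op 18 (git add a.txt): modified={f.txt} staged={a.txt}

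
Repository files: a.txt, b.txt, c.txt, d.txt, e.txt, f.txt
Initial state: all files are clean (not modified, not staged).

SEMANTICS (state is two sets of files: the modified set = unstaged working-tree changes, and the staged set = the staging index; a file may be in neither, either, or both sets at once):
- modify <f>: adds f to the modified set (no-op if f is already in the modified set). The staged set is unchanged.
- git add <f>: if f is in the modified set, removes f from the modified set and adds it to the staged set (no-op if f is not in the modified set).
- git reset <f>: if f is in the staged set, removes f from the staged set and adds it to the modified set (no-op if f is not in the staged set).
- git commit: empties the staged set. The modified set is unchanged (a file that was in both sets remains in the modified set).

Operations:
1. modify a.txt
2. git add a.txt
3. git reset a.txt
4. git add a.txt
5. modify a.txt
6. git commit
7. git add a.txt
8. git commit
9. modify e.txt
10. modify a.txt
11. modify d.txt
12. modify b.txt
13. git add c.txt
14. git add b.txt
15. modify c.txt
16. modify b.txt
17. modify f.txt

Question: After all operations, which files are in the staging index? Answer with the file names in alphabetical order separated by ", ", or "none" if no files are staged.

After op 1 (modify a.txt): modified={a.txt} staged={none}
After op 2 (git add a.txt): modified={none} staged={a.txt}
After op 3 (git reset a.txt): modified={a.txt} staged={none}
After op 4 (git add a.txt): modified={none} staged={a.txt}
After op 5 (modify a.txt): modified={a.txt} staged={a.txt}
After op 6 (git commit): modified={a.txt} staged={none}
After op 7 (git add a.txt): modified={none} staged={a.txt}
After op 8 (git commit): modified={none} staged={none}
After op 9 (modify e.txt): modified={e.txt} staged={none}
After op 10 (modify a.txt): modified={a.txt, e.txt} staged={none}
After op 11 (modify d.txt): modified={a.txt, d.txt, e.txt} staged={none}
After op 12 (modify b.txt): modified={a.txt, b.txt, d.txt, e.txt} staged={none}
After op 13 (git add c.txt): modified={a.txt, b.txt, d.txt, e.txt} staged={none}
After op 14 (git add b.txt): modified={a.txt, d.txt, e.txt} staged={b.txt}
After op 15 (modify c.txt): modified={a.txt, c.txt, d.txt, e.txt} staged={b.txt}
After op 16 (modify b.txt): modified={a.txt, b.txt, c.txt, d.txt, e.txt} staged={b.txt}
After op 17 (modify f.txt): modified={a.txt, b.txt, c.txt, d.txt, e.txt, f.txt} staged={b.txt}

Answer: b.txt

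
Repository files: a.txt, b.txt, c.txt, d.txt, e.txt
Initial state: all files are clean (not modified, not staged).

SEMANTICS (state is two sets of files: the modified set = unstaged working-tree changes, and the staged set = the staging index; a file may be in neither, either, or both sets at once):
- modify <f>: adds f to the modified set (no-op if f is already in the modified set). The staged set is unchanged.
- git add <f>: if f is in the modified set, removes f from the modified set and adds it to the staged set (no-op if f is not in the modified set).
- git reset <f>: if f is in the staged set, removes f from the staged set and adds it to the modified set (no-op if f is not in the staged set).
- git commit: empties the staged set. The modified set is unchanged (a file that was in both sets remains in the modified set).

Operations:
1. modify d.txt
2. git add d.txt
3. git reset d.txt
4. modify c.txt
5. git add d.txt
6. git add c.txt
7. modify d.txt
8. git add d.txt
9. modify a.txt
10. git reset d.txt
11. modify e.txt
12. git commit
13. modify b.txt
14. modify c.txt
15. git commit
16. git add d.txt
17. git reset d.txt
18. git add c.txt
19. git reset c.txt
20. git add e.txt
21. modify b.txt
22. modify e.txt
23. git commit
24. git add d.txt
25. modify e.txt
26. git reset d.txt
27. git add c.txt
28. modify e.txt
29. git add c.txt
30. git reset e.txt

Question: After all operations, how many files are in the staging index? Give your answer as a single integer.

After op 1 (modify d.txt): modified={d.txt} staged={none}
After op 2 (git add d.txt): modified={none} staged={d.txt}
After op 3 (git reset d.txt): modified={d.txt} staged={none}
After op 4 (modify c.txt): modified={c.txt, d.txt} staged={none}
After op 5 (git add d.txt): modified={c.txt} staged={d.txt}
After op 6 (git add c.txt): modified={none} staged={c.txt, d.txt}
After op 7 (modify d.txt): modified={d.txt} staged={c.txt, d.txt}
After op 8 (git add d.txt): modified={none} staged={c.txt, d.txt}
After op 9 (modify a.txt): modified={a.txt} staged={c.txt, d.txt}
After op 10 (git reset d.txt): modified={a.txt, d.txt} staged={c.txt}
After op 11 (modify e.txt): modified={a.txt, d.txt, e.txt} staged={c.txt}
After op 12 (git commit): modified={a.txt, d.txt, e.txt} staged={none}
After op 13 (modify b.txt): modified={a.txt, b.txt, d.txt, e.txt} staged={none}
After op 14 (modify c.txt): modified={a.txt, b.txt, c.txt, d.txt, e.txt} staged={none}
After op 15 (git commit): modified={a.txt, b.txt, c.txt, d.txt, e.txt} staged={none}
After op 16 (git add d.txt): modified={a.txt, b.txt, c.txt, e.txt} staged={d.txt}
After op 17 (git reset d.txt): modified={a.txt, b.txt, c.txt, d.txt, e.txt} staged={none}
After op 18 (git add c.txt): modified={a.txt, b.txt, d.txt, e.txt} staged={c.txt}
After op 19 (git reset c.txt): modified={a.txt, b.txt, c.txt, d.txt, e.txt} staged={none}
After op 20 (git add e.txt): modified={a.txt, b.txt, c.txt, d.txt} staged={e.txt}
After op 21 (modify b.txt): modified={a.txt, b.txt, c.txt, d.txt} staged={e.txt}
After op 22 (modify e.txt): modified={a.txt, b.txt, c.txt, d.txt, e.txt} staged={e.txt}
After op 23 (git commit): modified={a.txt, b.txt, c.txt, d.txt, e.txt} staged={none}
After op 24 (git add d.txt): modified={a.txt, b.txt, c.txt, e.txt} staged={d.txt}
After op 25 (modify e.txt): modified={a.txt, b.txt, c.txt, e.txt} staged={d.txt}
After op 26 (git reset d.txt): modified={a.txt, b.txt, c.txt, d.txt, e.txt} staged={none}
After op 27 (git add c.txt): modified={a.txt, b.txt, d.txt, e.txt} staged={c.txt}
After op 28 (modify e.txt): modified={a.txt, b.txt, d.txt, e.txt} staged={c.txt}
After op 29 (git add c.txt): modified={a.txt, b.txt, d.txt, e.txt} staged={c.txt}
After op 30 (git reset e.txt): modified={a.txt, b.txt, d.txt, e.txt} staged={c.txt}
Final staged set: {c.txt} -> count=1

Answer: 1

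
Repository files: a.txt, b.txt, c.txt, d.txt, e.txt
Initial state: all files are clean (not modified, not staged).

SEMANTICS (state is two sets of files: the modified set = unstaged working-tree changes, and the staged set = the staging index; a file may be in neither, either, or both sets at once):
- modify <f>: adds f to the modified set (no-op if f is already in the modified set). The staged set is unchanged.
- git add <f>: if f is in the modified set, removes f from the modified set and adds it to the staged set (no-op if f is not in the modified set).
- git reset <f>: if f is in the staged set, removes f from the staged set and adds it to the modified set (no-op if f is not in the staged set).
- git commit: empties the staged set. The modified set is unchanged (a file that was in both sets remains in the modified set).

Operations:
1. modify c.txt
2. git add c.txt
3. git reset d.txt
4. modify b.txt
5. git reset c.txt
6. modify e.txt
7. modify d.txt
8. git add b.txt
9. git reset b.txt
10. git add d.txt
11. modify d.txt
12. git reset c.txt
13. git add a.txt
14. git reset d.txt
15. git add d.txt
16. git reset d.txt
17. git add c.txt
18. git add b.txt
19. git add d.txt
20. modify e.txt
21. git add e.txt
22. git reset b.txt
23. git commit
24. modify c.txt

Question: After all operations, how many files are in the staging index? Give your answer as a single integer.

After op 1 (modify c.txt): modified={c.txt} staged={none}
After op 2 (git add c.txt): modified={none} staged={c.txt}
After op 3 (git reset d.txt): modified={none} staged={c.txt}
After op 4 (modify b.txt): modified={b.txt} staged={c.txt}
After op 5 (git reset c.txt): modified={b.txt, c.txt} staged={none}
After op 6 (modify e.txt): modified={b.txt, c.txt, e.txt} staged={none}
After op 7 (modify d.txt): modified={b.txt, c.txt, d.txt, e.txt} staged={none}
After op 8 (git add b.txt): modified={c.txt, d.txt, e.txt} staged={b.txt}
After op 9 (git reset b.txt): modified={b.txt, c.txt, d.txt, e.txt} staged={none}
After op 10 (git add d.txt): modified={b.txt, c.txt, e.txt} staged={d.txt}
After op 11 (modify d.txt): modified={b.txt, c.txt, d.txt, e.txt} staged={d.txt}
After op 12 (git reset c.txt): modified={b.txt, c.txt, d.txt, e.txt} staged={d.txt}
After op 13 (git add a.txt): modified={b.txt, c.txt, d.txt, e.txt} staged={d.txt}
After op 14 (git reset d.txt): modified={b.txt, c.txt, d.txt, e.txt} staged={none}
After op 15 (git add d.txt): modified={b.txt, c.txt, e.txt} staged={d.txt}
After op 16 (git reset d.txt): modified={b.txt, c.txt, d.txt, e.txt} staged={none}
After op 17 (git add c.txt): modified={b.txt, d.txt, e.txt} staged={c.txt}
After op 18 (git add b.txt): modified={d.txt, e.txt} staged={b.txt, c.txt}
After op 19 (git add d.txt): modified={e.txt} staged={b.txt, c.txt, d.txt}
After op 20 (modify e.txt): modified={e.txt} staged={b.txt, c.txt, d.txt}
After op 21 (git add e.txt): modified={none} staged={b.txt, c.txt, d.txt, e.txt}
After op 22 (git reset b.txt): modified={b.txt} staged={c.txt, d.txt, e.txt}
After op 23 (git commit): modified={b.txt} staged={none}
After op 24 (modify c.txt): modified={b.txt, c.txt} staged={none}
Final staged set: {none} -> count=0

Answer: 0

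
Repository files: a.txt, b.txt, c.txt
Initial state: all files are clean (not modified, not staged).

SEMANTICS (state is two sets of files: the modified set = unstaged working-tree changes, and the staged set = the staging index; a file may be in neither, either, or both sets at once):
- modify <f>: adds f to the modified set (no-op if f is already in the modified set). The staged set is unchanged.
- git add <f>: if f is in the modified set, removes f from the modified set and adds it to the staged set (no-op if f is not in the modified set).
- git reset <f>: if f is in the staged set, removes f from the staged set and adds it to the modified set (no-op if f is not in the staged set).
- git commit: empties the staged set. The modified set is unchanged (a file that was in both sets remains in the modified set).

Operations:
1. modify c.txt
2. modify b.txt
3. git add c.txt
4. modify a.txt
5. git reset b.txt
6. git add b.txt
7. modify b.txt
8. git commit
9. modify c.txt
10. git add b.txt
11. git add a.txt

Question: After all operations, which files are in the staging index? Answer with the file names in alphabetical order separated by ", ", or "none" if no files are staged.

After op 1 (modify c.txt): modified={c.txt} staged={none}
After op 2 (modify b.txt): modified={b.txt, c.txt} staged={none}
After op 3 (git add c.txt): modified={b.txt} staged={c.txt}
After op 4 (modify a.txt): modified={a.txt, b.txt} staged={c.txt}
After op 5 (git reset b.txt): modified={a.txt, b.txt} staged={c.txt}
After op 6 (git add b.txt): modified={a.txt} staged={b.txt, c.txt}
After op 7 (modify b.txt): modified={a.txt, b.txt} staged={b.txt, c.txt}
After op 8 (git commit): modified={a.txt, b.txt} staged={none}
After op 9 (modify c.txt): modified={a.txt, b.txt, c.txt} staged={none}
After op 10 (git add b.txt): modified={a.txt, c.txt} staged={b.txt}
After op 11 (git add a.txt): modified={c.txt} staged={a.txt, b.txt}

Answer: a.txt, b.txt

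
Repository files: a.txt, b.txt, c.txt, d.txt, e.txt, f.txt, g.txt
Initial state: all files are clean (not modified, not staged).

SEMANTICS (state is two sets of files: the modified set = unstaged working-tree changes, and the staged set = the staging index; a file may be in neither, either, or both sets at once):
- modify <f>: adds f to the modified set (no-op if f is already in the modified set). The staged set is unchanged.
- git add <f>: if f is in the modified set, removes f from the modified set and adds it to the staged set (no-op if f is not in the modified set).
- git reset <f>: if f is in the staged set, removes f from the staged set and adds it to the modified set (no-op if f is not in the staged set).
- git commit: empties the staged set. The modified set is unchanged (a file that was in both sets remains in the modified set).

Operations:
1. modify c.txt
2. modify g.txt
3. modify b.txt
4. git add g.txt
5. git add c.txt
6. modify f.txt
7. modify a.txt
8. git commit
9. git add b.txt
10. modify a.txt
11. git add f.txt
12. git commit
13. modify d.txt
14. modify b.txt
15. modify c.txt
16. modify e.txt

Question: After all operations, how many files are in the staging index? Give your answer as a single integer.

After op 1 (modify c.txt): modified={c.txt} staged={none}
After op 2 (modify g.txt): modified={c.txt, g.txt} staged={none}
After op 3 (modify b.txt): modified={b.txt, c.txt, g.txt} staged={none}
After op 4 (git add g.txt): modified={b.txt, c.txt} staged={g.txt}
After op 5 (git add c.txt): modified={b.txt} staged={c.txt, g.txt}
After op 6 (modify f.txt): modified={b.txt, f.txt} staged={c.txt, g.txt}
After op 7 (modify a.txt): modified={a.txt, b.txt, f.txt} staged={c.txt, g.txt}
After op 8 (git commit): modified={a.txt, b.txt, f.txt} staged={none}
After op 9 (git add b.txt): modified={a.txt, f.txt} staged={b.txt}
After op 10 (modify a.txt): modified={a.txt, f.txt} staged={b.txt}
After op 11 (git add f.txt): modified={a.txt} staged={b.txt, f.txt}
After op 12 (git commit): modified={a.txt} staged={none}
After op 13 (modify d.txt): modified={a.txt, d.txt} staged={none}
After op 14 (modify b.txt): modified={a.txt, b.txt, d.txt} staged={none}
After op 15 (modify c.txt): modified={a.txt, b.txt, c.txt, d.txt} staged={none}
After op 16 (modify e.txt): modified={a.txt, b.txt, c.txt, d.txt, e.txt} staged={none}
Final staged set: {none} -> count=0

Answer: 0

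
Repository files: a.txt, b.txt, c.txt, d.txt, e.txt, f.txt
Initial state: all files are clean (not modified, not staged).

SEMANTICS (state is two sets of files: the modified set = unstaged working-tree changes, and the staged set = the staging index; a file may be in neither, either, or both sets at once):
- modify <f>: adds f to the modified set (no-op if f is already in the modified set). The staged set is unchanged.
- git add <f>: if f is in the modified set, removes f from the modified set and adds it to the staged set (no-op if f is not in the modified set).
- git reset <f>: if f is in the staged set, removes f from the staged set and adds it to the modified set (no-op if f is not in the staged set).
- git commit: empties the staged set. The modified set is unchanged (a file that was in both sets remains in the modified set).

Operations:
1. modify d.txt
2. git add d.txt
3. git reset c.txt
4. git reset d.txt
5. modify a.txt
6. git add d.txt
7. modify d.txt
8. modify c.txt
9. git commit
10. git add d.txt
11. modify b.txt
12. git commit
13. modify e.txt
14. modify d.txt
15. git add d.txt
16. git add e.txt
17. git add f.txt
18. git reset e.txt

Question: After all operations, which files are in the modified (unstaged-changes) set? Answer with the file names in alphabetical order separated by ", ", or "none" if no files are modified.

After op 1 (modify d.txt): modified={d.txt} staged={none}
After op 2 (git add d.txt): modified={none} staged={d.txt}
After op 3 (git reset c.txt): modified={none} staged={d.txt}
After op 4 (git reset d.txt): modified={d.txt} staged={none}
After op 5 (modify a.txt): modified={a.txt, d.txt} staged={none}
After op 6 (git add d.txt): modified={a.txt} staged={d.txt}
After op 7 (modify d.txt): modified={a.txt, d.txt} staged={d.txt}
After op 8 (modify c.txt): modified={a.txt, c.txt, d.txt} staged={d.txt}
After op 9 (git commit): modified={a.txt, c.txt, d.txt} staged={none}
After op 10 (git add d.txt): modified={a.txt, c.txt} staged={d.txt}
After op 11 (modify b.txt): modified={a.txt, b.txt, c.txt} staged={d.txt}
After op 12 (git commit): modified={a.txt, b.txt, c.txt} staged={none}
After op 13 (modify e.txt): modified={a.txt, b.txt, c.txt, e.txt} staged={none}
After op 14 (modify d.txt): modified={a.txt, b.txt, c.txt, d.txt, e.txt} staged={none}
After op 15 (git add d.txt): modified={a.txt, b.txt, c.txt, e.txt} staged={d.txt}
After op 16 (git add e.txt): modified={a.txt, b.txt, c.txt} staged={d.txt, e.txt}
After op 17 (git add f.txt): modified={a.txt, b.txt, c.txt} staged={d.txt, e.txt}
After op 18 (git reset e.txt): modified={a.txt, b.txt, c.txt, e.txt} staged={d.txt}

Answer: a.txt, b.txt, c.txt, e.txt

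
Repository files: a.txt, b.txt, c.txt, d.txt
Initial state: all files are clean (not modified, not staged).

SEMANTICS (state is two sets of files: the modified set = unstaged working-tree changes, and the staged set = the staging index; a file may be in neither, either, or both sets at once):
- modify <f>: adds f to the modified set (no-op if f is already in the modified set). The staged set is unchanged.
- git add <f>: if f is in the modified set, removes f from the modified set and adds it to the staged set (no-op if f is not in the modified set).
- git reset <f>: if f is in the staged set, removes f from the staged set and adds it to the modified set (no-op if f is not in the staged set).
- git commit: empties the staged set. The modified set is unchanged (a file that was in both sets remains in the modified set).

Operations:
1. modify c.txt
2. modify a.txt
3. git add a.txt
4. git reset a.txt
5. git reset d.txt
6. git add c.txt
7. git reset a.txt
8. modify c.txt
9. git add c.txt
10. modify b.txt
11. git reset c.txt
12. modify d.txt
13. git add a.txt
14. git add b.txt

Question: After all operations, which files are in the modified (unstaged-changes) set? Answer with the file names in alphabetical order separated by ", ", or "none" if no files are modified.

After op 1 (modify c.txt): modified={c.txt} staged={none}
After op 2 (modify a.txt): modified={a.txt, c.txt} staged={none}
After op 3 (git add a.txt): modified={c.txt} staged={a.txt}
After op 4 (git reset a.txt): modified={a.txt, c.txt} staged={none}
After op 5 (git reset d.txt): modified={a.txt, c.txt} staged={none}
After op 6 (git add c.txt): modified={a.txt} staged={c.txt}
After op 7 (git reset a.txt): modified={a.txt} staged={c.txt}
After op 8 (modify c.txt): modified={a.txt, c.txt} staged={c.txt}
After op 9 (git add c.txt): modified={a.txt} staged={c.txt}
After op 10 (modify b.txt): modified={a.txt, b.txt} staged={c.txt}
After op 11 (git reset c.txt): modified={a.txt, b.txt, c.txt} staged={none}
After op 12 (modify d.txt): modified={a.txt, b.txt, c.txt, d.txt} staged={none}
After op 13 (git add a.txt): modified={b.txt, c.txt, d.txt} staged={a.txt}
After op 14 (git add b.txt): modified={c.txt, d.txt} staged={a.txt, b.txt}

Answer: c.txt, d.txt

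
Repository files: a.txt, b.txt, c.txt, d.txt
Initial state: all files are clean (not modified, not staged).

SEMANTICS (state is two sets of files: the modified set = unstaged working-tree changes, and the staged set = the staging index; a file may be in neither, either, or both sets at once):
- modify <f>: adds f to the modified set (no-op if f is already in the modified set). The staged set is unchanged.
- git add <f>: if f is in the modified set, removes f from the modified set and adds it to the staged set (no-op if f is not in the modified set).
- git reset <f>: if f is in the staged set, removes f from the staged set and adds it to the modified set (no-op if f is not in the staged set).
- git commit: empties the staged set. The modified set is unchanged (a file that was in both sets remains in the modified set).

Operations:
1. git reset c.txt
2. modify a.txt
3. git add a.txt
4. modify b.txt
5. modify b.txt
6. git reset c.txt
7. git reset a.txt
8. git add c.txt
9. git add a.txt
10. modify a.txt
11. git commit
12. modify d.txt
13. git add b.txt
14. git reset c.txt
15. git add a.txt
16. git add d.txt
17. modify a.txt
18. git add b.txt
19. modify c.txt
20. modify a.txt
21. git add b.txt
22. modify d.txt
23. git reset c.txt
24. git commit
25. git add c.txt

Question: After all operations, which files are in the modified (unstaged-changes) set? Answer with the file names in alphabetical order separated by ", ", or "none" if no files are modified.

Answer: a.txt, d.txt

Derivation:
After op 1 (git reset c.txt): modified={none} staged={none}
After op 2 (modify a.txt): modified={a.txt} staged={none}
After op 3 (git add a.txt): modified={none} staged={a.txt}
After op 4 (modify b.txt): modified={b.txt} staged={a.txt}
After op 5 (modify b.txt): modified={b.txt} staged={a.txt}
After op 6 (git reset c.txt): modified={b.txt} staged={a.txt}
After op 7 (git reset a.txt): modified={a.txt, b.txt} staged={none}
After op 8 (git add c.txt): modified={a.txt, b.txt} staged={none}
After op 9 (git add a.txt): modified={b.txt} staged={a.txt}
After op 10 (modify a.txt): modified={a.txt, b.txt} staged={a.txt}
After op 11 (git commit): modified={a.txt, b.txt} staged={none}
After op 12 (modify d.txt): modified={a.txt, b.txt, d.txt} staged={none}
After op 13 (git add b.txt): modified={a.txt, d.txt} staged={b.txt}
After op 14 (git reset c.txt): modified={a.txt, d.txt} staged={b.txt}
After op 15 (git add a.txt): modified={d.txt} staged={a.txt, b.txt}
After op 16 (git add d.txt): modified={none} staged={a.txt, b.txt, d.txt}
After op 17 (modify a.txt): modified={a.txt} staged={a.txt, b.txt, d.txt}
After op 18 (git add b.txt): modified={a.txt} staged={a.txt, b.txt, d.txt}
After op 19 (modify c.txt): modified={a.txt, c.txt} staged={a.txt, b.txt, d.txt}
After op 20 (modify a.txt): modified={a.txt, c.txt} staged={a.txt, b.txt, d.txt}
After op 21 (git add b.txt): modified={a.txt, c.txt} staged={a.txt, b.txt, d.txt}
After op 22 (modify d.txt): modified={a.txt, c.txt, d.txt} staged={a.txt, b.txt, d.txt}
After op 23 (git reset c.txt): modified={a.txt, c.txt, d.txt} staged={a.txt, b.txt, d.txt}
After op 24 (git commit): modified={a.txt, c.txt, d.txt} staged={none}
After op 25 (git add c.txt): modified={a.txt, d.txt} staged={c.txt}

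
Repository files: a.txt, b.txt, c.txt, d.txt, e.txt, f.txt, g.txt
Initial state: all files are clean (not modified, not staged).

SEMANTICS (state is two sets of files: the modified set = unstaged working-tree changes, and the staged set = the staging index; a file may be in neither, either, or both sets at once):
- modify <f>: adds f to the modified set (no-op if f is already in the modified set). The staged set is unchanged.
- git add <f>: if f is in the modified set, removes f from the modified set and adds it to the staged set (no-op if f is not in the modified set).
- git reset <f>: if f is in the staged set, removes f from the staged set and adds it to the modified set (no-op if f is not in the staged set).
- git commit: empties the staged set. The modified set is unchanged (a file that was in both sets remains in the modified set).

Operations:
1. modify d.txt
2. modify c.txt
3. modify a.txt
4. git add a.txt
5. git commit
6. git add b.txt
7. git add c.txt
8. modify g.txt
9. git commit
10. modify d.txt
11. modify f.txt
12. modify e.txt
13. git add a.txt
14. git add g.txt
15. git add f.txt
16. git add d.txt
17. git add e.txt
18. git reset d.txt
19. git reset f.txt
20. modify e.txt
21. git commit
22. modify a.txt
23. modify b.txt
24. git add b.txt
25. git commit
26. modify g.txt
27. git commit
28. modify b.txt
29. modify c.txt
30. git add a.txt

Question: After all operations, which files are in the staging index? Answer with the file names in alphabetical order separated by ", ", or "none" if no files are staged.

Answer: a.txt

Derivation:
After op 1 (modify d.txt): modified={d.txt} staged={none}
After op 2 (modify c.txt): modified={c.txt, d.txt} staged={none}
After op 3 (modify a.txt): modified={a.txt, c.txt, d.txt} staged={none}
After op 4 (git add a.txt): modified={c.txt, d.txt} staged={a.txt}
After op 5 (git commit): modified={c.txt, d.txt} staged={none}
After op 6 (git add b.txt): modified={c.txt, d.txt} staged={none}
After op 7 (git add c.txt): modified={d.txt} staged={c.txt}
After op 8 (modify g.txt): modified={d.txt, g.txt} staged={c.txt}
After op 9 (git commit): modified={d.txt, g.txt} staged={none}
After op 10 (modify d.txt): modified={d.txt, g.txt} staged={none}
After op 11 (modify f.txt): modified={d.txt, f.txt, g.txt} staged={none}
After op 12 (modify e.txt): modified={d.txt, e.txt, f.txt, g.txt} staged={none}
After op 13 (git add a.txt): modified={d.txt, e.txt, f.txt, g.txt} staged={none}
After op 14 (git add g.txt): modified={d.txt, e.txt, f.txt} staged={g.txt}
After op 15 (git add f.txt): modified={d.txt, e.txt} staged={f.txt, g.txt}
After op 16 (git add d.txt): modified={e.txt} staged={d.txt, f.txt, g.txt}
After op 17 (git add e.txt): modified={none} staged={d.txt, e.txt, f.txt, g.txt}
After op 18 (git reset d.txt): modified={d.txt} staged={e.txt, f.txt, g.txt}
After op 19 (git reset f.txt): modified={d.txt, f.txt} staged={e.txt, g.txt}
After op 20 (modify e.txt): modified={d.txt, e.txt, f.txt} staged={e.txt, g.txt}
After op 21 (git commit): modified={d.txt, e.txt, f.txt} staged={none}
After op 22 (modify a.txt): modified={a.txt, d.txt, e.txt, f.txt} staged={none}
After op 23 (modify b.txt): modified={a.txt, b.txt, d.txt, e.txt, f.txt} staged={none}
After op 24 (git add b.txt): modified={a.txt, d.txt, e.txt, f.txt} staged={b.txt}
After op 25 (git commit): modified={a.txt, d.txt, e.txt, f.txt} staged={none}
After op 26 (modify g.txt): modified={a.txt, d.txt, e.txt, f.txt, g.txt} staged={none}
After op 27 (git commit): modified={a.txt, d.txt, e.txt, f.txt, g.txt} staged={none}
After op 28 (modify b.txt): modified={a.txt, b.txt, d.txt, e.txt, f.txt, g.txt} staged={none}
After op 29 (modify c.txt): modified={a.txt, b.txt, c.txt, d.txt, e.txt, f.txt, g.txt} staged={none}
After op 30 (git add a.txt): modified={b.txt, c.txt, d.txt, e.txt, f.txt, g.txt} staged={a.txt}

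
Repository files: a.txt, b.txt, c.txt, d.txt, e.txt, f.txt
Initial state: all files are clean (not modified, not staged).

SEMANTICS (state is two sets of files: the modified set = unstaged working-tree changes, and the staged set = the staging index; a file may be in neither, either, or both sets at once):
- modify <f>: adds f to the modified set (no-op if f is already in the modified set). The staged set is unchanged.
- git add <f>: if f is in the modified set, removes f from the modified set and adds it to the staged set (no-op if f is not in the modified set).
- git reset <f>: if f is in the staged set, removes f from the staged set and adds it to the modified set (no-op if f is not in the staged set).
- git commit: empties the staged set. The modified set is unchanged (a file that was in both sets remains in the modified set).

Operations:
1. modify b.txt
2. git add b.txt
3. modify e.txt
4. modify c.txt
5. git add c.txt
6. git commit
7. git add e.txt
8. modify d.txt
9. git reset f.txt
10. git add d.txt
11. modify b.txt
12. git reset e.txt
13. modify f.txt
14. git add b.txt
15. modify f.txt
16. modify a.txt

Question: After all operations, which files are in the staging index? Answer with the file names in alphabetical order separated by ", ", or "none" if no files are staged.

Answer: b.txt, d.txt

Derivation:
After op 1 (modify b.txt): modified={b.txt} staged={none}
After op 2 (git add b.txt): modified={none} staged={b.txt}
After op 3 (modify e.txt): modified={e.txt} staged={b.txt}
After op 4 (modify c.txt): modified={c.txt, e.txt} staged={b.txt}
After op 5 (git add c.txt): modified={e.txt} staged={b.txt, c.txt}
After op 6 (git commit): modified={e.txt} staged={none}
After op 7 (git add e.txt): modified={none} staged={e.txt}
After op 8 (modify d.txt): modified={d.txt} staged={e.txt}
After op 9 (git reset f.txt): modified={d.txt} staged={e.txt}
After op 10 (git add d.txt): modified={none} staged={d.txt, e.txt}
After op 11 (modify b.txt): modified={b.txt} staged={d.txt, e.txt}
After op 12 (git reset e.txt): modified={b.txt, e.txt} staged={d.txt}
After op 13 (modify f.txt): modified={b.txt, e.txt, f.txt} staged={d.txt}
After op 14 (git add b.txt): modified={e.txt, f.txt} staged={b.txt, d.txt}
After op 15 (modify f.txt): modified={e.txt, f.txt} staged={b.txt, d.txt}
After op 16 (modify a.txt): modified={a.txt, e.txt, f.txt} staged={b.txt, d.txt}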